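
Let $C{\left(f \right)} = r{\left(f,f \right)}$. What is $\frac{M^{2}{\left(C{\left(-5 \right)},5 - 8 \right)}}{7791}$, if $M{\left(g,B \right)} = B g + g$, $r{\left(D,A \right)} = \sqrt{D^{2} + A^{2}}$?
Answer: $\frac{200}{7791} \approx 0.025671$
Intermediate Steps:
$r{\left(D,A \right)} = \sqrt{A^{2} + D^{2}}$
$C{\left(f \right)} = \sqrt{2} \sqrt{f^{2}}$ ($C{\left(f \right)} = \sqrt{f^{2} + f^{2}} = \sqrt{2 f^{2}} = \sqrt{2} \sqrt{f^{2}}$)
$M{\left(g,B \right)} = g + B g$
$\frac{M^{2}{\left(C{\left(-5 \right)},5 - 8 \right)}}{7791} = \frac{\left(\sqrt{2} \sqrt{\left(-5\right)^{2}} \left(1 + \left(5 - 8\right)\right)\right)^{2}}{7791} = \left(\sqrt{2} \sqrt{25} \left(1 - 3\right)\right)^{2} \cdot \frac{1}{7791} = \left(\sqrt{2} \cdot 5 \left(-2\right)\right)^{2} \cdot \frac{1}{7791} = \left(5 \sqrt{2} \left(-2\right)\right)^{2} \cdot \frac{1}{7791} = \left(- 10 \sqrt{2}\right)^{2} \cdot \frac{1}{7791} = 200 \cdot \frac{1}{7791} = \frac{200}{7791}$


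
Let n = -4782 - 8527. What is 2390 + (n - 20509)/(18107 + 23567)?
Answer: 49783521/20837 ≈ 2389.2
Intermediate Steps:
n = -13309
2390 + (n - 20509)/(18107 + 23567) = 2390 + (-13309 - 20509)/(18107 + 23567) = 2390 - 33818/41674 = 2390 - 33818*1/41674 = 2390 - 16909/20837 = 49783521/20837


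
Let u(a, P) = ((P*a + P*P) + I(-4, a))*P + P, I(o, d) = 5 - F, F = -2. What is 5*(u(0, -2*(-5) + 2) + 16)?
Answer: 9200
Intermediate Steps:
I(o, d) = 7 (I(o, d) = 5 - 1*(-2) = 5 + 2 = 7)
u(a, P) = P + P*(7 + P² + P*a) (u(a, P) = ((P*a + P*P) + 7)*P + P = ((P*a + P²) + 7)*P + P = ((P² + P*a) + 7)*P + P = (7 + P² + P*a)*P + P = P*(7 + P² + P*a) + P = P + P*(7 + P² + P*a))
5*(u(0, -2*(-5) + 2) + 16) = 5*((-2*(-5) + 2)*(8 + (-2*(-5) + 2)² + (-2*(-5) + 2)*0) + 16) = 5*((10 + 2)*(8 + (10 + 2)² + (10 + 2)*0) + 16) = 5*(12*(8 + 12² + 12*0) + 16) = 5*(12*(8 + 144 + 0) + 16) = 5*(12*152 + 16) = 5*(1824 + 16) = 5*1840 = 9200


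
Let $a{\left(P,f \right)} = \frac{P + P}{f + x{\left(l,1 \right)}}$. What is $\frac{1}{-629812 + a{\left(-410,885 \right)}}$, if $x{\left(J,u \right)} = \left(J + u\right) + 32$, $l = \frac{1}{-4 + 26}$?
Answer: $- \frac{20197}{12720331004} \approx -1.5878 \cdot 10^{-6}$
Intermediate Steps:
$l = \frac{1}{22} \approx 0.045455$
$x{\left(J,u \right)} = 32 + J + u$
$a{\left(P,f \right)} = \frac{2 P}{\frac{727}{22} + f}$ ($a{\left(P,f \right)} = \frac{P + P}{f + \left(32 + \frac{1}{22} + 1\right)} = \frac{2 P}{f + \frac{727}{22}} = \frac{2 P}{\frac{727}{22} + f}$)
$\frac{1}{-629812 + a{\left(-410,885 \right)}} = \frac{1}{-629812 + 44 \left(-410\right) \frac{1}{727 + 22 \cdot 885}} = \frac{1}{-629812 + 44 \left(-410\right) \frac{1}{727 + 19470}} = \frac{1}{-629812 + 44 \left(-410\right) \frac{1}{20197}} = \frac{1}{-629812 - \frac{18040}{20197}} = \frac{1}{- \frac{12720331004}{20197}} = - \frac{20197}{12720331004}$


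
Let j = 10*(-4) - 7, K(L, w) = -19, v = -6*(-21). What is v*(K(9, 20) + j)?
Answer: -8316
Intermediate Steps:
v = 126
j = -47 (j = -40 - 7 = -47)
v*(K(9, 20) + j) = 126*(-19 - 47) = 126*(-66) = -8316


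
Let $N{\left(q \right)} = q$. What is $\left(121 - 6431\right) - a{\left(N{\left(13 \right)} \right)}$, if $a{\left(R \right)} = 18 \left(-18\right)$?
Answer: $-5986$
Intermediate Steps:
$a{\left(R \right)} = -324$
$\left(121 - 6431\right) - a{\left(N{\left(13 \right)} \right)} = \left(121 - 6431\right) - -324 = \left(121 - 6431\right) + 324 = -6310 + 324 = -5986$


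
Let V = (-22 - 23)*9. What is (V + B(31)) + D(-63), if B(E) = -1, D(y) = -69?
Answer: -475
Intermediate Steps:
V = -405 (V = -45*9 = -405)
(V + B(31)) + D(-63) = (-405 - 1) - 69 = -406 - 69 = -475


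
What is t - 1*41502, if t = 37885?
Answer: -3617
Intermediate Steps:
t - 1*41502 = 37885 - 1*41502 = 37885 - 41502 = -3617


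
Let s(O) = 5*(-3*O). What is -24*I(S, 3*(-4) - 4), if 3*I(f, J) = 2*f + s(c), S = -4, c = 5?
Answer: 664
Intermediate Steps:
s(O) = -15*O
I(f, J) = -25 + 2*f/3 (I(f, J) = (2*f - 15*5)/3 = (2*f - 75)/3 = (-75 + 2*f)/3 = -25 + 2*f/3)
-24*I(S, 3*(-4) - 4) = -24*(-25 + (⅔)*(-4)) = -24*(-25 - 8/3) = -24*(-83/3) = 664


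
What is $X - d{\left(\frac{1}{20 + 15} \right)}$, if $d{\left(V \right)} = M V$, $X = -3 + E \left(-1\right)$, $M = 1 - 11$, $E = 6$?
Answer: $- \frac{61}{7} \approx -8.7143$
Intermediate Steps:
$M = -10$
$X = -9$ ($X = -3 + 6 \left(-1\right) = -3 - 6 = -9$)
$d{\left(V \right)} = - 10 V$
$X - d{\left(\frac{1}{20 + 15} \right)} = -9 - - \frac{10}{20 + 15} = -9 - - \frac{10}{35} = -9 - \left(-10\right) \frac{1}{35} = -9 - - \frac{2}{7} = -9 + \frac{2}{7} = - \frac{61}{7}$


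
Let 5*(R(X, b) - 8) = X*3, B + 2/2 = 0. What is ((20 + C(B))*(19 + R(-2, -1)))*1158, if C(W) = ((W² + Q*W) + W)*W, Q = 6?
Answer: 3883932/5 ≈ 7.7679e+5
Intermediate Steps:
B = -1 (B = -1 + 0 = -1)
R(X, b) = 8 + 3*X/5 (R(X, b) = 8 + (X*3)/5 = 8 + (3*X)/5 = 8 + 3*X/5)
C(W) = W*(W² + 7*W) (C(W) = ((W² + 6*W) + W)*W = (W² + 7*W)*W = W*(W² + 7*W))
((20 + C(B))*(19 + R(-2, -1)))*1158 = ((20 + (-1)²*(7 - 1))*(19 + (8 + (⅗)*(-2))))*1158 = ((20 + 1*6)*(19 + (8 - 6/5)))*1158 = ((20 + 6)*(19 + 34/5))*1158 = (26*(129/5))*1158 = (3354/5)*1158 = 3883932/5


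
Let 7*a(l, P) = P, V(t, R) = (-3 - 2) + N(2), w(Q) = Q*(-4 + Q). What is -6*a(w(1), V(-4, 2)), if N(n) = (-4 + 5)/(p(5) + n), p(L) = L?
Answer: 204/49 ≈ 4.1633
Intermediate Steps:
N(n) = 1/(5 + n) (N(n) = (-4 + 5)/(5 + n) = 1/(5 + n))
V(t, R) = -34/7 (V(t, R) = (-3 - 2) + 1/(5 + 2) = -5 + 1/7 = -5 + ⅐ = -34/7)
a(l, P) = P/7
-6*a(w(1), V(-4, 2)) = -6*(-34)/(7*7) = -6*(-34/49) = 204/49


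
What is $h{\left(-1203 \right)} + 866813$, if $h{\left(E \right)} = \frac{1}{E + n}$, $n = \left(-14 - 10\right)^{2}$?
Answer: $\frac{543491750}{627} \approx 8.6681 \cdot 10^{5}$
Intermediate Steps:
$n = 576$ ($n = \left(-24\right)^{2} = 576$)
$h{\left(E \right)} = \frac{1}{576 + E}$ ($h{\left(E \right)} = \frac{1}{E + 576} = \frac{1}{576 + E}$)
$h{\left(-1203 \right)} + 866813 = \frac{1}{576 - 1203} + 866813 = \frac{1}{-627} + 866813 = - \frac{1}{627} + 866813 = \frac{543491750}{627}$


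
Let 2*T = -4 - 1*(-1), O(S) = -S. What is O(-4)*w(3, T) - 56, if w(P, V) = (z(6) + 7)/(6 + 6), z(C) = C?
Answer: -155/3 ≈ -51.667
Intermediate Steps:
T = -3/2 (T = (-4 - 1*(-1))/2 = (-4 + 1)/2 = (1/2)*(-3) = -3/2 ≈ -1.5000)
w(P, V) = 13/12 (w(P, V) = (6 + 7)/(6 + 6) = 13/12)
O(-4)*w(3, T) - 56 = -1*(-4)*(13/12) - 56 = 4*(13/12) - 56 = 13/3 - 56 = -155/3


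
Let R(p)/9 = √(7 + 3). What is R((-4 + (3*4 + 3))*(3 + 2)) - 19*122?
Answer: -2318 + 9*√10 ≈ -2289.5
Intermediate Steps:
R(p) = 9*√10 (R(p) = 9*√(7 + 3) = 9*√10)
R((-4 + (3*4 + 3))*(3 + 2)) - 19*122 = 9*√10 - 19*122 = 9*√10 - 2318 = -2318 + 9*√10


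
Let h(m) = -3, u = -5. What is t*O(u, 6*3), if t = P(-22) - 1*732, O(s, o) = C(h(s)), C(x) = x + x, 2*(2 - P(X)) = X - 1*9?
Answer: 4287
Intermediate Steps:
P(X) = 13/2 - X/2 (P(X) = 2 - (X - 1*9)/2 = 2 - (X - 9)/2 = 2 - (-9 + X)/2 = 2 + (9/2 - X/2) = 13/2 - X/2)
C(x) = 2*x
O(s, o) = -6 (O(s, o) = 2*(-3) = -6)
t = -1429/2 (t = (13/2 - 1/2*(-22)) - 1*732 = (13/2 + 11) - 732 = 35/2 - 732 = -1429/2 ≈ -714.50)
t*O(u, 6*3) = -1429/2*(-6) = 4287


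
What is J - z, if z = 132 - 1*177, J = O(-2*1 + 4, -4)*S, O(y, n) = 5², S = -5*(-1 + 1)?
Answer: 45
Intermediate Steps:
S = 0 (S = -5*0 = 0)
O(y, n) = 25
J = 0 (J = 25*0 = 0)
z = -45 (z = 132 - 177 = -45)
J - z = 0 - 1*(-45) = 0 + 45 = 45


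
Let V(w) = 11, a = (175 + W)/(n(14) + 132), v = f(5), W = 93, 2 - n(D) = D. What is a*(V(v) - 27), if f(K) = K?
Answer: -536/15 ≈ -35.733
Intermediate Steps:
n(D) = 2 - D
v = 5
a = 67/30 (a = (175 + 93)/((2 - 1*14) + 132) = 268/((2 - 14) + 132) = 268/(-12 + 132) = 268/120 = 268*(1/120) = 67/30 ≈ 2.2333)
a*(V(v) - 27) = 67*(11 - 27)/30 = (67/30)*(-16) = -536/15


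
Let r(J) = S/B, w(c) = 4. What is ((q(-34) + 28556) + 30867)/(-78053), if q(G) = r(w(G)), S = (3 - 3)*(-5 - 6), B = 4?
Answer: -59423/78053 ≈ -0.76132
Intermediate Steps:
S = 0 (S = 0*(-11) = 0)
r(J) = 0 (r(J) = 0/4 = 0*(¼) = 0)
q(G) = 0
((q(-34) + 28556) + 30867)/(-78053) = ((0 + 28556) + 30867)/(-78053) = (28556 + 30867)*(-1/78053) = 59423*(-1/78053) = -59423/78053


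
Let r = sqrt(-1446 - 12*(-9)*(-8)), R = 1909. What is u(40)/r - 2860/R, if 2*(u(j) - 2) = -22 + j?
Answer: -2860/1909 - I*sqrt(2310)/210 ≈ -1.4982 - 0.22887*I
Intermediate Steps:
u(j) = -9 + j/2 (u(j) = 2 + (-22 + j)/2 = 2 + (-11 + j/2) = -9 + j/2)
r = I*sqrt(2310) (r = sqrt(-1446 + 108*(-8)) = sqrt(-1446 - 864) = sqrt(-2310) = I*sqrt(2310) ≈ 48.062*I)
u(40)/r - 2860/R = (-9 + (1/2)*40)/((I*sqrt(2310))) - 2860/1909 = (-9 + 20)*(-I*sqrt(2310)/2310) - 2860*1/1909 = 11*(-I*sqrt(2310)/2310) - 2860/1909 = -I*sqrt(2310)/210 - 2860/1909 = -2860/1909 - I*sqrt(2310)/210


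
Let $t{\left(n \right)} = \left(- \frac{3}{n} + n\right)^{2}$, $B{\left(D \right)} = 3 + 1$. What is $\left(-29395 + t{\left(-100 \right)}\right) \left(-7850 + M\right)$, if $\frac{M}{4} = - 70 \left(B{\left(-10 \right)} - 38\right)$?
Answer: $- \frac{32399668497}{1000} \approx -3.24 \cdot 10^{7}$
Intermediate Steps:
$B{\left(D \right)} = 4$
$M = 9520$ ($M = 4 \left(- 70 \left(4 - 38\right)\right) = 4 \left(\left(-70\right) \left(-34\right)\right) = 4 \cdot 2380 = 9520$)
$t{\left(n \right)} = \left(n - \frac{3}{n}\right)^{2}$
$\left(-29395 + t{\left(-100 \right)}\right) \left(-7850 + M\right) = \left(-29395 + \frac{\left(-3 + \left(-100\right)^{2}\right)^{2}}{10000}\right) \left(-7850 + 9520\right) = \left(-29395 + \frac{\left(-3 + 10000\right)^{2}}{10000}\right) 1670 = \left(-29395 + \frac{9997^{2}}{10000}\right) 1670 = \left(-29395 + \frac{1}{10000} \cdot 99940009\right) 1670 = \left(-29395 + \frac{99940009}{10000}\right) 1670 = \left(- \frac{194009991}{10000}\right) 1670 = - \frac{32399668497}{1000}$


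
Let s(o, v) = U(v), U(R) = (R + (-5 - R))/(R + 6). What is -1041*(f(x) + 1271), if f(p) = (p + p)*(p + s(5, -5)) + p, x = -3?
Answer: -1369956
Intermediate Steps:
U(R) = -5/(6 + R)
s(o, v) = -5/(6 + v)
f(p) = p + 2*p*(-5 + p) (f(p) = (p + p)*(p - 5/(6 - 5)) + p = (2*p)*(p - 5/1) + p = (2*p)*(p - 5*1) + p = (2*p)*(p - 5) + p = (2*p)*(-5 + p) + p = 2*p*(-5 + p) + p = p + 2*p*(-5 + p))
-1041*(f(x) + 1271) = -1041*(-3*(-9 + 2*(-3)) + 1271) = -1041*(-3*(-9 - 6) + 1271) = -1041*(-3*(-15) + 1271) = -1041*(45 + 1271) = -1041*1316 = -1369956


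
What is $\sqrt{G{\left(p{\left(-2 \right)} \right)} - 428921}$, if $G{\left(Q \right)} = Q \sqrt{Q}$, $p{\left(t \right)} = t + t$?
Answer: $\sqrt{-428921 - 8 i} \approx 0.006 - 654.92 i$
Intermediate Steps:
$p{\left(t \right)} = 2 t$
$G{\left(Q \right)} = Q^{\frac{3}{2}}$
$\sqrt{G{\left(p{\left(-2 \right)} \right)} - 428921} = \sqrt{\left(2 \left(-2\right)\right)^{\frac{3}{2}} - 428921} = \sqrt{\left(-4\right)^{\frac{3}{2}} - 428921} = \sqrt{- 8 i - 428921} = \sqrt{-428921 - 8 i}$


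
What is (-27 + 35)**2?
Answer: 64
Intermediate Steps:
(-27 + 35)**2 = 8**2 = 64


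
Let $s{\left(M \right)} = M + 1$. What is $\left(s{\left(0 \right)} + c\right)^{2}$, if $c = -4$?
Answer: $9$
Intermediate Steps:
$s{\left(M \right)} = 1 + M$
$\left(s{\left(0 \right)} + c\right)^{2} = \left(\left(1 + 0\right) - 4\right)^{2} = \left(1 - 4\right)^{2} = \left(-3\right)^{2} = 9$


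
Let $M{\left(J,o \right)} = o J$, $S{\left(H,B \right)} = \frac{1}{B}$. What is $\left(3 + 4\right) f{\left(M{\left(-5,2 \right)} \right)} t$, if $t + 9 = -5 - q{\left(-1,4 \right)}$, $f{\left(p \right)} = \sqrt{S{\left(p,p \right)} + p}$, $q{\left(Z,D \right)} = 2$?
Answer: $- \frac{56 i \sqrt{1010}}{5} \approx - 355.94 i$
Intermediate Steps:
$M{\left(J,o \right)} = J o$
$f{\left(p \right)} = \sqrt{p + \frac{1}{p}}$ ($f{\left(p \right)} = \sqrt{\frac{1}{p} + p} = \sqrt{p + \frac{1}{p}}$)
$t = -16$ ($t = -9 - 7 = -16$)
$\left(3 + 4\right) f{\left(M{\left(-5,2 \right)} \right)} t = \left(3 + 4\right) \sqrt{\left(-5\right) 2 + \frac{1}{\left(-5\right) 2}} \left(-16\right) = 7 \sqrt{-10 + \frac{1}{-10}} \left(-16\right) = 7 \sqrt{-10 - \frac{1}{10}} \left(-16\right) = 7 \sqrt{- \frac{101}{10}} \left(-16\right) = 7 \frac{i \sqrt{1010}}{10} \left(-16\right) = \frac{7 i \sqrt{1010}}{10} \left(-16\right) = - \frac{56 i \sqrt{1010}}{5}$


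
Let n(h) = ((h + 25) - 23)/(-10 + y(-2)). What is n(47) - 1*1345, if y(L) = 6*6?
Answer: -34921/26 ≈ -1343.1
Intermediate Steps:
y(L) = 36
n(h) = 1/13 + h/26 (n(h) = ((h + 25) - 23)/(-10 + 36) = ((25 + h) - 23)/26 = (2 + h)*(1/26) = 1/13 + h/26)
n(47) - 1*1345 = (1/13 + (1/26)*47) - 1*1345 = (1/13 + 47/26) - 1345 = 49/26 - 1345 = -34921/26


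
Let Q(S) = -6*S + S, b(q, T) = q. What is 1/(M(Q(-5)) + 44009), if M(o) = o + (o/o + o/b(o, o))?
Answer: 1/44036 ≈ 2.2709e-5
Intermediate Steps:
Q(S) = -5*S
M(o) = 2 + o (M(o) = o + (o/o + o/o) = o + (1 + 1) = o + 2 = 2 + o)
1/(M(Q(-5)) + 44009) = 1/((2 - 5*(-5)) + 44009) = 1/((2 + 25) + 44009) = 1/(27 + 44009) = 1/44036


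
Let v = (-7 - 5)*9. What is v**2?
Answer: 11664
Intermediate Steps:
v = -108 (v = -12*9 = -108)
v**2 = (-108)**2 = 11664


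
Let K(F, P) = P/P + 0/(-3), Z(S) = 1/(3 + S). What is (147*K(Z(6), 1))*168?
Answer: 24696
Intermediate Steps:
K(F, P) = 1 (K(F, P) = 1 + 0*(-⅓) = 1 + 0 = 1)
(147*K(Z(6), 1))*168 = (147*1)*168 = 147*168 = 24696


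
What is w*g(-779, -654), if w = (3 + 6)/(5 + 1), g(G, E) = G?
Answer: -2337/2 ≈ -1168.5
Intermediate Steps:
w = 3/2 (w = 9/6 = 9*(⅙) = 3/2 ≈ 1.5000)
w*g(-779, -654) = (3/2)*(-779) = -2337/2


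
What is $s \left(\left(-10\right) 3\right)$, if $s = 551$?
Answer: $-16530$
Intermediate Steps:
$s \left(\left(-10\right) 3\right) = 551 \left(\left(-10\right) 3\right) = 551 \left(-30\right) = -16530$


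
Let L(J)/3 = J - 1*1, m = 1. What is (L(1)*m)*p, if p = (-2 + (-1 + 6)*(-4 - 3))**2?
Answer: 0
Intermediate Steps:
L(J) = -3 + 3*J (L(J) = 3*(J - 1*1) = 3*(J - 1) = 3*(-1 + J) = -3 + 3*J)
p = 1369 (p = (-2 + 5*(-7))**2 = (-2 - 35)**2 = (-37)**2 = 1369)
(L(1)*m)*p = ((-3 + 3*1)*1)*1369 = ((-3 + 3)*1)*1369 = (0*1)*1369 = 0*1369 = 0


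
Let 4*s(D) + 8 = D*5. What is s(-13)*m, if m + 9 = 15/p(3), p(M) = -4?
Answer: 3723/16 ≈ 232.69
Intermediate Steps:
s(D) = -2 + 5*D/4 (s(D) = -2 + (D*5)/4 = -2 + (5*D)/4 = -2 + 5*D/4)
m = -51/4 (m = -9 + 15/(-4) = -9 + 15*(-¼) = -9 - 15/4 = -51/4 ≈ -12.750)
s(-13)*m = (-2 + (5/4)*(-13))*(-51/4) = (-2 - 65/4)*(-51/4) = -73/4*(-51/4) = 3723/16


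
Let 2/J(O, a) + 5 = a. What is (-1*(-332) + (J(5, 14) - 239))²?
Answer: 703921/81 ≈ 8690.4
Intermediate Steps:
J(O, a) = 2/(-5 + a)
(-1*(-332) + (J(5, 14) - 239))² = (-1*(-332) + (2/(-5 + 14) - 239))² = (332 + (2/9 - 239))² = (332 - 2149/9)² = (839/9)² = 703921/81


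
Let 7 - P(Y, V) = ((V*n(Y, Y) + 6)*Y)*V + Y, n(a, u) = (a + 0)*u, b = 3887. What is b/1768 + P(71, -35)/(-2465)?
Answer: 3507452387/19720 ≈ 1.7786e+5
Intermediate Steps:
n(a, u) = a*u
P(Y, V) = 7 - Y - V*Y*(6 + V*Y²) (P(Y, V) = 7 - (((V*(Y*Y) + 6)*Y)*V + Y) = 7 - (((V*Y² + 6)*Y)*V + Y) = 7 - (((6 + V*Y²)*Y)*V + Y) = 7 - ((Y*(6 + V*Y²))*V + Y) = 7 - (V*Y*(6 + V*Y²) + Y) = 7 - (Y + V*Y*(6 + V*Y²)) = 7 + (-Y - V*Y*(6 + V*Y²)) = 7 - Y - V*Y*(6 + V*Y²))
b/1768 + P(71, -35)/(-2465) = 3887/1768 + (7 - 1*71 - 1*(-35)²*71³ - 6*(-35)*71)/(-2465) = 3887*(1/1768) + (7 - 71 - 1*1225*357911 + 14910)*(-1/2465) = 299/136 + (7 - 71 - 438440975 + 14910)*(-1/2465) = 299/136 - 438426129*(-1/2465) = 299/136 + 438426129/2465 = 3507452387/19720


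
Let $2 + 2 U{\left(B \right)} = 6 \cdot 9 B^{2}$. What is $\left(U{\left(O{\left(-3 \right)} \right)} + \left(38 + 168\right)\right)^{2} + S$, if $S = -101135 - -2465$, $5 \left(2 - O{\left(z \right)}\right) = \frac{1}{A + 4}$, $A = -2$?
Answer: $- \frac{71818991}{10000} \approx -7181.9$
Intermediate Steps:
$O{\left(z \right)} = \frac{19}{10}$ ($O{\left(z \right)} = 2 - \frac{1}{5 \left(-2 + 4\right)} = 2 - \frac{1}{5 \cdot 2} = 2 - \frac{1}{10} = \frac{19}{10}$)
$U{\left(B \right)} = -1 + 27 B^{2}$ ($U{\left(B \right)} = -1 + \frac{6 \cdot 9 B^{2}}{2} = -1 + \frac{54 B^{2}}{2} = -1 + 27 B^{2}$)
$S = -98670$ ($S = -101135 + 2465 = -98670$)
$\left(U{\left(O{\left(-3 \right)} \right)} + \left(38 + 168\right)\right)^{2} + S = \left(\left(-1 + 27 \left(\frac{19}{10}\right)^{2}\right) + \left(38 + 168\right)\right)^{2} - 98670 = \left(\left(-1 + 27 \cdot \frac{361}{100}\right) + 206\right)^{2} - 98670 = \left(\left(-1 + \frac{9747}{100}\right) + 206\right)^{2} - 98670 = \left(\frac{9647}{100} + 206\right)^{2} - 98670 = \left(\frac{30247}{100}\right)^{2} - 98670 = \frac{914881009}{10000} - 98670 = - \frac{71818991}{10000}$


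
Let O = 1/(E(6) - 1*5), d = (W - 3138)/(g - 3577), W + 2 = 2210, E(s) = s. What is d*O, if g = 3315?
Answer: 465/131 ≈ 3.5496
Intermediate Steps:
W = 2208 (W = -2 + 2210 = 2208)
d = 465/131 (d = (2208 - 3138)/(3315 - 3577) = -930/(-262) = -930*(-1/262) = 465/131 ≈ 3.5496)
O = 1 (O = 1/(6 - 1*5) = 1/(6 - 5) = 1/1 = 1)
d*O = (465/131)*1 = 465/131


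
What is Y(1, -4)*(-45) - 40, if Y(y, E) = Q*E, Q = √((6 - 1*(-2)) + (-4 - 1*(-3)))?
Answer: -40 + 180*√7 ≈ 436.24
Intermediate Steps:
Q = √7 (Q = √((6 + 2) + (-4 + 3)) = √(8 - 1) = √7 ≈ 2.6458)
Y(y, E) = E*√7 (Y(y, E) = √7*E = E*√7)
Y(1, -4)*(-45) - 40 = -4*√7*(-45) - 40 = 180*√7 - 40 = -40 + 180*√7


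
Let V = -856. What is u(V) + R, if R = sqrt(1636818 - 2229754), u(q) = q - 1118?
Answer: -1974 + 2*I*sqrt(148234) ≈ -1974.0 + 770.02*I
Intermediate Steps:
u(q) = -1118 + q
R = 2*I*sqrt(148234) (R = sqrt(-592936) = 2*I*sqrt(148234) ≈ 770.02*I)
u(V) + R = (-1118 - 856) + 2*I*sqrt(148234) = -1974 + 2*I*sqrt(148234)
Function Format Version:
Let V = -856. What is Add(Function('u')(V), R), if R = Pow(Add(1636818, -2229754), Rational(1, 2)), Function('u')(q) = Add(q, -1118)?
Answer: Add(-1974, Mul(2, I, Pow(148234, Rational(1, 2)))) ≈ Add(-1974.0, Mul(770.02, I))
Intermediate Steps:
Function('u')(q) = Add(-1118, q)
R = Mul(2, I, Pow(148234, Rational(1, 2))) (R = Pow(-592936, Rational(1, 2)) = Mul(2, I, Pow(148234, Rational(1, 2))) ≈ Mul(770.02, I))
Add(Function('u')(V), R) = Add(Add(-1118, -856), Mul(2, I, Pow(148234, Rational(1, 2)))) = Add(-1974, Mul(2, I, Pow(148234, Rational(1, 2))))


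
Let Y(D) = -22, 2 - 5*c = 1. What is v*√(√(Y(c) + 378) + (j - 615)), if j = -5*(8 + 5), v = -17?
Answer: -17*I*√(680 - 2*√89) ≈ -437.11*I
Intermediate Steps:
c = ⅕ (c = ⅖ - ⅕*1 = ⅖ - ⅕ = ⅕ ≈ 0.20000)
j = -65 (j = -5*13 = -65)
v*√(√(Y(c) + 378) + (j - 615)) = -17*√(√(-22 + 378) + (-65 - 615)) = -17*√(√356 - 680) = -17*√(2*√89 - 680) = -17*√(-680 + 2*√89)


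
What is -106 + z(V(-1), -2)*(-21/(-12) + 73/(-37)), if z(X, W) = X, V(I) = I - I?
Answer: -106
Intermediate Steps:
V(I) = 0
-106 + z(V(-1), -2)*(-21/(-12) + 73/(-37)) = -106 + 0*(-21/(-12) + 73/(-37)) = -106 + 0*(-21*(-1/12) + 73*(-1/37)) = -106 + 0*(7/4 - 73/37) = -106 + 0*(-33/148) = -106 + 0 = -106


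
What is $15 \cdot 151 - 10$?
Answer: $2255$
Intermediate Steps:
$15 \cdot 151 - 10 = 2265 - 10 = 2255$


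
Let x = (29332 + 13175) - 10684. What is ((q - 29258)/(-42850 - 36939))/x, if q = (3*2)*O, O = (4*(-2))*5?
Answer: 29498/2539125347 ≈ 1.1617e-5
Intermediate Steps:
O = -40 (O = -8*5 = -40)
q = -240 (q = (3*2)*(-40) = 6*(-40) = -240)
x = 31823 (x = 42507 - 10684 = 31823)
((q - 29258)/(-42850 - 36939))/x = ((-240 - 29258)/(-42850 - 36939))/31823 = -29498/(-79789)*(1/31823) = -29498*(-1/79789)*(1/31823) = (29498/79789)*(1/31823) = 29498/2539125347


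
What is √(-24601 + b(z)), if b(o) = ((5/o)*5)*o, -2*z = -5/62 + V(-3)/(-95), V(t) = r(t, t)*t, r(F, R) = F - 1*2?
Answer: 64*I*√6 ≈ 156.77*I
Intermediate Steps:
r(F, R) = -2 + F (r(F, R) = F - 2 = -2 + F)
V(t) = t*(-2 + t) (V(t) = (-2 + t)*t = t*(-2 + t))
z = 281/2356 (z = -(-5/62 - 3*(-2 - 3)/(-95))/2 = -(-5*1/62 - 3*(-5)*(-1/95))/2 = -(-5/62 + 15*(-1/95))/2 = -(-5/62 - 3/19)/2 = -½*(-281/1178) = 281/2356 ≈ 0.11927)
b(o) = 25 (b(o) = (25/o)*o = 25)
√(-24601 + b(z)) = √(-24601 + 25) = √(-24576) = 64*I*√6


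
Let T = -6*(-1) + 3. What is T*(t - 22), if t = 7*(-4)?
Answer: -450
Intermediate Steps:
T = 9 (T = 6 + 3 = 9)
t = -28
T*(t - 22) = 9*(-28 - 22) = 9*(-50) = -450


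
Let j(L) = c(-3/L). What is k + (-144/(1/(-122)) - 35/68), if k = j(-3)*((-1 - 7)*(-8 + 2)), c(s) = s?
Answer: 1197853/68 ≈ 17616.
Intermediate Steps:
j(L) = -3/L
k = 48 (k = (-3/(-3))*((-1 - 7)*(-8 + 2)) = (-3*(-1/3))*(-8*(-6)) = 1*48 = 48)
k + (-144/(1/(-122)) - 35/68) = 48 + (-144/(1/(-122)) - 35/68) = 48 + (-144/(-1/122) - 35*1/68) = 48 + (-144*(-122) - 35/68) = 48 + (17568 - 35/68) = 48 + 1194589/68 = 1197853/68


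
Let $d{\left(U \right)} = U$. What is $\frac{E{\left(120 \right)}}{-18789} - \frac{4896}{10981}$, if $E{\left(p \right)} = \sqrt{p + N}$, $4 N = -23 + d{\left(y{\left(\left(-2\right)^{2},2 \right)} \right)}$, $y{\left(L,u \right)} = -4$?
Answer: $- \frac{4896}{10981} - \frac{\sqrt{453}}{37578} \approx -0.44643$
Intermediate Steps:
$N = - \frac{27}{4}$ ($N = \frac{-23 - 4}{4} = \frac{1}{4} \left(-27\right) = - \frac{27}{4} \approx -6.75$)
$E{\left(p \right)} = \sqrt{- \frac{27}{4} + p}$ ($E{\left(p \right)} = \sqrt{p - \frac{27}{4}} = \sqrt{- \frac{27}{4} + p}$)
$\frac{E{\left(120 \right)}}{-18789} - \frac{4896}{10981} = \frac{\frac{1}{2} \sqrt{-27 + 4 \cdot 120}}{-18789} - \frac{4896}{10981} = \frac{\sqrt{-27 + 480}}{2} \left(- \frac{1}{18789}\right) - \frac{4896}{10981} = \frac{\sqrt{453}}{2} \left(- \frac{1}{18789}\right) - \frac{4896}{10981} = - \frac{\sqrt{453}}{37578} - \frac{4896}{10981} = - \frac{4896}{10981} - \frac{\sqrt{453}}{37578}$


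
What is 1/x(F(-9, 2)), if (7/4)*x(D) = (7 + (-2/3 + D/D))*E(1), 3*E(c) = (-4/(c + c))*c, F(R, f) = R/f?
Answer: -63/176 ≈ -0.35795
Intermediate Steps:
E(c) = -2/3 (E(c) = ((-4/(c + c))*c)/3 = ((-4*1/(2*c))*c)/3 = ((-2/c)*c)/3 = (1/3)*(-2) = -2/3)
x(D) = -176/63 (x(D) = 4*((7 + (-2/3 + D/D))*(-2/3))/7 = 4*((7 + (-2*1/3 + 1))*(-2/3))/7 = 4*((7 + (-2/3 + 1))*(-2/3))/7 = 4*((7 + 1/3)*(-2/3))/7 = 4*((22/3)*(-2/3))/7 = (4/7)*(-44/9) = -176/63)
1/x(F(-9, 2)) = 1/(-176/63) = -63/176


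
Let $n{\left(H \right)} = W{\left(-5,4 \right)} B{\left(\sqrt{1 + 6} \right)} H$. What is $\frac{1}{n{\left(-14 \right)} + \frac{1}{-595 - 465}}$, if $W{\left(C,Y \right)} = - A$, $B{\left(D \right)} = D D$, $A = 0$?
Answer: $-1060$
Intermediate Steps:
$B{\left(D \right)} = D^{2}$
$W{\left(C,Y \right)} = 0$ ($W{\left(C,Y \right)} = \left(-1\right) 0 = 0$)
$n{\left(H \right)} = 0$ ($n{\left(H \right)} = 0 \left(\sqrt{1 + 6}\right)^{2} H = 0 \left(\sqrt{7}\right)^{2} H = 0 \cdot 7 H = 0 H = 0$)
$\frac{1}{n{\left(-14 \right)} + \frac{1}{-595 - 465}} = \frac{1}{0 + \frac{1}{-595 - 465}} = \frac{1}{0 + \frac{1}{-1060}} = \frac{1}{0 - \frac{1}{1060}} = \frac{1}{- \frac{1}{1060}} = -1060$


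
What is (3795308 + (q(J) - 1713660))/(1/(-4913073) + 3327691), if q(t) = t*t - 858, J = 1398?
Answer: 9912601345581/8174594402221 ≈ 1.2126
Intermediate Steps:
q(t) = -858 + t² (q(t) = t² - 858 = -858 + t²)
(3795308 + (q(J) - 1713660))/(1/(-4913073) + 3327691) = (3795308 + ((-858 + 1398²) - 1713660))/(1/(-4913073) + 3327691) = (3795308 + ((-858 + 1954404) - 1713660))/(-1/4913073 + 3327691) = (3795308 + (1953546 - 1713660))/(16349188804442/4913073) = (3795308 + 239886)*(4913073/16349188804442) = 4035194*(4913073/16349188804442) = 9912601345581/8174594402221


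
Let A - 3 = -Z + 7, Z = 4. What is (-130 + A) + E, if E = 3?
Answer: -121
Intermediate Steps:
A = 6 (A = 3 + (-1*4 + 7) = 3 + (-4 + 7) = 3 + 3 = 6)
(-130 + A) + E = (-130 + 6) + 3 = -124 + 3 = -121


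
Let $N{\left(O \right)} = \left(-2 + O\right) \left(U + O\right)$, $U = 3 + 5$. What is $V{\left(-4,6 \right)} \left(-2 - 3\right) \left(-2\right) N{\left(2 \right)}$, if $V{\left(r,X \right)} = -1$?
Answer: $0$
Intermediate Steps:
$U = 8$
$N{\left(O \right)} = \left(-2 + O\right) \left(8 + O\right)$
$V{\left(-4,6 \right)} \left(-2 - 3\right) \left(-2\right) N{\left(2 \right)} = - \left(-2 - 3\right) \left(-2\right) \left(-16 + 2^{2} + 6 \cdot 2\right) = - \left(-5\right) \left(-2\right) \left(-16 + 4 + 12\right) = \left(-1\right) 10 \cdot 0 = \left(-10\right) 0 = 0$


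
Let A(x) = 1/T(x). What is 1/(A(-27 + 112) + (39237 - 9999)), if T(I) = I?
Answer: 85/2485231 ≈ 3.4202e-5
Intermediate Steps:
A(x) = 1/x
1/(A(-27 + 112) + (39237 - 9999)) = 1/(1/(-27 + 112) + (39237 - 9999)) = 1/(1/85 + 29238) = 1/(2485231/85) = 85/2485231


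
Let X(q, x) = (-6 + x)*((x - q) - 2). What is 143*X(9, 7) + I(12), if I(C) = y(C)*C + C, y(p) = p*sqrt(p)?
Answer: -560 + 288*sqrt(3) ≈ -61.169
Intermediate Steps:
y(p) = p**(3/2)
X(q, x) = (-6 + x)*(-2 + x - q)
I(C) = C + C**(5/2) (I(C) = C**(3/2)*C + C = C**(5/2) + C = C + C**(5/2))
143*X(9, 7) + I(12) = 143*(12 + 7**2 - 8*7 + 6*9 - 1*9*7) + (12 + 12**(5/2)) = 143*(12 + 49 - 56 + 54 - 63) + (12 + 288*sqrt(3)) = 143*(-4) + (12 + 288*sqrt(3)) = -572 + (12 + 288*sqrt(3)) = -560 + 288*sqrt(3)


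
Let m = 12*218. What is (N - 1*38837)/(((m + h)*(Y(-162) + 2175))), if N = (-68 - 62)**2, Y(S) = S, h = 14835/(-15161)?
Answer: -332586857/79808084433 ≈ -0.0041673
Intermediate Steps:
h = -14835/15161 (h = 14835*(-1/15161) = -14835/15161 ≈ -0.97850)
m = 2616
N = 16900 (N = (-130)**2 = 16900)
(N - 1*38837)/(((m + h)*(Y(-162) + 2175))) = (16900 - 1*38837)/(((2616 - 14835/15161)*(-162 + 2175))) = (16900 - 38837)/(((39646341/15161)*2013)) = -21937/79808084433/15161 = -21937*15161/79808084433 = -332586857/79808084433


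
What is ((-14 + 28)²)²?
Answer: 38416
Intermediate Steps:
((-14 + 28)²)² = (14²)² = 196² = 38416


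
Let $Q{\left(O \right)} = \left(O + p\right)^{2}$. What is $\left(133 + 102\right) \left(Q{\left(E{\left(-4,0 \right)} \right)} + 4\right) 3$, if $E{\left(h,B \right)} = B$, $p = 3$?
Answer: $9165$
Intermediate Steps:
$Q{\left(O \right)} = \left(3 + O\right)^{2}$ ($Q{\left(O \right)} = \left(O + 3\right)^{2} = \left(3 + O\right)^{2}$)
$\left(133 + 102\right) \left(Q{\left(E{\left(-4,0 \right)} \right)} + 4\right) 3 = \left(133 + 102\right) \left(\left(3 + 0\right)^{2} + 4\right) 3 = 235 \left(3^{2} + 4\right) 3 = 235 \left(9 + 4\right) 3 = 235 \cdot 13 \cdot 3 = 235 \cdot 39 = 9165$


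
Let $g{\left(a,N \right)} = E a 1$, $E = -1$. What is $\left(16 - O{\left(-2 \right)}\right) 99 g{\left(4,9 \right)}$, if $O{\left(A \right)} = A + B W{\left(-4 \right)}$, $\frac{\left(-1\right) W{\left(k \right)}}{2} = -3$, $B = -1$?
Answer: $-9504$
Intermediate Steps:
$W{\left(k \right)} = 6$ ($W{\left(k \right)} = \left(-2\right) \left(-3\right) = 6$)
$g{\left(a,N \right)} = - a$ ($g{\left(a,N \right)} = - a 1 = - a$)
$O{\left(A \right)} = -6 + A$ ($O{\left(A \right)} = A - 6 = -6 + A$)
$\left(16 - O{\left(-2 \right)}\right) 99 g{\left(4,9 \right)} = \left(16 - \left(-6 - 2\right)\right) 99 \left(\left(-1\right) 4\right) = \left(16 - -8\right) 99 \left(-4\right) = \left(16 + 8\right) 99 \left(-4\right) = 24 \cdot 99 \left(-4\right) = 2376 \left(-4\right) = -9504$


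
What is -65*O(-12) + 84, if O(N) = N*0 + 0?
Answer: 84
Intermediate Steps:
O(N) = 0 (O(N) = 0 + 0 = 0)
-65*O(-12) + 84 = -65*0 + 84 = 0 + 84 = 84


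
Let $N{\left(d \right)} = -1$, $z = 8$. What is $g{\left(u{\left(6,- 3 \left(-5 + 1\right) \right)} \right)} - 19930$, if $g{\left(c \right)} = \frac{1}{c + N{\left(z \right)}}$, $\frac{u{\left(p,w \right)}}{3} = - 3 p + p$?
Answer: $- \frac{737411}{37} \approx -19930.0$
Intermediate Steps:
$u{\left(p,w \right)} = - 6 p$ ($u{\left(p,w \right)} = 3 \left(- 3 p + p\right) = 3 \left(- 2 p\right) = - 6 p$)
$g{\left(c \right)} = \frac{1}{-1 + c}$ ($g{\left(c \right)} = \frac{1}{c - 1} = \frac{1}{-1 + c}$)
$g{\left(u{\left(6,- 3 \left(-5 + 1\right) \right)} \right)} - 19930 = \frac{1}{-1 - 36} - 19930 = \frac{1}{-37} - 19930 = - \frac{1}{37} - 19930 = - \frac{737411}{37}$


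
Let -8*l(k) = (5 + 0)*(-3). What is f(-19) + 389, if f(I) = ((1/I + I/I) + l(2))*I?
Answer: 2683/8 ≈ 335.38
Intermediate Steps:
l(k) = 15/8 (l(k) = -(5 + 0)*(-3)/8 = -5*(-3)/8 = -⅛*(-15) = 15/8)
f(I) = I*(23/8 + 1/I) (f(I) = ((1/I + I/I) + 15/8)*I = ((1/I + 1) + 15/8)*I = ((1 + 1/I) + 15/8)*I = (23/8 + 1/I)*I = I*(23/8 + 1/I))
f(-19) + 389 = (1 + (23/8)*(-19)) + 389 = (1 - 437/8) + 389 = -429/8 + 389 = 2683/8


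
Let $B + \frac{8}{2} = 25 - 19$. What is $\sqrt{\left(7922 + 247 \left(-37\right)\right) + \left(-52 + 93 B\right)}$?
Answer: $19 i \sqrt{3} \approx 32.909 i$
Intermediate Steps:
$B = 2$ ($B = -4 + \left(25 - 19\right) = -4 + 6 = 2$)
$\sqrt{\left(7922 + 247 \left(-37\right)\right) + \left(-52 + 93 B\right)} = \sqrt{\left(7922 + 247 \left(-37\right)\right) + \left(-52 + 93 \cdot 2\right)} = \sqrt{\left(7922 - 9139\right) + \left(-52 + 186\right)} = \sqrt{-1217 + 134} = \sqrt{-1083} = 19 i \sqrt{3}$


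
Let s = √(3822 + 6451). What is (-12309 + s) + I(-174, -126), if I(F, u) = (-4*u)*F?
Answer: -100005 + √10273 ≈ -99904.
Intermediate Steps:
I(F, u) = -4*F*u
s = √10273 ≈ 101.36
(-12309 + s) + I(-174, -126) = (-12309 + √10273) - 4*(-174)*(-126) = (-12309 + √10273) - 87696 = -100005 + √10273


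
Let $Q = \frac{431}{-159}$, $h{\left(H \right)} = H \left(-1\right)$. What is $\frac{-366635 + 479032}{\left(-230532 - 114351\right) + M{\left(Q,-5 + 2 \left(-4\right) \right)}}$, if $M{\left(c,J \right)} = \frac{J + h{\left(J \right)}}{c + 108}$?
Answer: $- \frac{112397}{344883} \approx -0.3259$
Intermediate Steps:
$h{\left(H \right)} = - H$
$Q = - \frac{431}{159}$ ($Q = 431 \left(- \frac{1}{159}\right) = - \frac{431}{159} \approx -2.7107$)
$M{\left(c,J \right)} = 0$ ($M{\left(c,J \right)} = \frac{J - J}{c + 108} = \frac{0}{108 + c} = 0$)
$\frac{-366635 + 479032}{\left(-230532 - 114351\right) + M{\left(Q,-5 + 2 \left(-4\right) \right)}} = \frac{-366635 + 479032}{\left(-230532 - 114351\right) + 0} = \frac{112397}{-344883 + 0} = \frac{112397}{-344883} = 112397 \left(- \frac{1}{344883}\right) = - \frac{112397}{344883}$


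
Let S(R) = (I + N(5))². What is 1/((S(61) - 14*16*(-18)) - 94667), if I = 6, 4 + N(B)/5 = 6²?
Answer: -1/63079 ≈ -1.5853e-5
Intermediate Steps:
N(B) = 160 (N(B) = -20 + 5*6² = -20 + 5*36 = -20 + 180 = 160)
S(R) = 27556 (S(R) = (6 + 160)² = 166² = 27556)
1/((S(61) - 14*16*(-18)) - 94667) = 1/((27556 - 14*16*(-18)) - 94667) = 1/((27556 - 224*(-18)) - 94667) = 1/((27556 + 4032) - 94667) = 1/(31588 - 94667) = 1/(-63079) = -1/63079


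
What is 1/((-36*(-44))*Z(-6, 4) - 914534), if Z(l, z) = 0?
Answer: -1/914534 ≈ -1.0935e-6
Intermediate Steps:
1/((-36*(-44))*Z(-6, 4) - 914534) = 1/(-36*(-44)*0 - 914534) = 1/(1584*0 - 914534) = 1/(0 - 914534) = 1/(-914534) = -1/914534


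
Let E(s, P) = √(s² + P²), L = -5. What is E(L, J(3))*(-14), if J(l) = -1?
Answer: -14*√26 ≈ -71.386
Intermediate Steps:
E(s, P) = √(P² + s²)
E(L, J(3))*(-14) = √((-1)² + (-5)²)*(-14) = √(1 + 25)*(-14) = √26*(-14) = -14*√26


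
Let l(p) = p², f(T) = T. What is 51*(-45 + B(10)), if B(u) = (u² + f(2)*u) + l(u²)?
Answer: 513825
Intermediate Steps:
B(u) = u² + u⁴ + 2*u (B(u) = (u² + 2*u) + (u²)² = (u² + 2*u) + u⁴ = u² + u⁴ + 2*u)
51*(-45 + B(10)) = 51*(-45 + 10*(2 + 10 + 10³)) = 51*(-45 + 10*(2 + 10 + 1000)) = 51*(-45 + 10*1012) = 51*(-45 + 10120) = 51*10075 = 513825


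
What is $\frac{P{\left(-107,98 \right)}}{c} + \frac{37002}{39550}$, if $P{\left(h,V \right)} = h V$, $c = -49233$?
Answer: $\frac{159745769}{139083225} \approx 1.1486$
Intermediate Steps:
$P{\left(h,V \right)} = V h$
$\frac{P{\left(-107,98 \right)}}{c} + \frac{37002}{39550} = \frac{98 \left(-107\right)}{-49233} + \frac{37002}{39550} = \left(-10486\right) \left(- \frac{1}{49233}\right) + 37002 \cdot \frac{1}{39550} = \frac{10486}{49233} + \frac{2643}{2825} = \frac{159745769}{139083225}$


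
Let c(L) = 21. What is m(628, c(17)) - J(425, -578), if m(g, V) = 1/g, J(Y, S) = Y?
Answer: -266899/628 ≈ -425.00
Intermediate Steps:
m(628, c(17)) - J(425, -578) = 1/628 - 1*425 = 1/628 - 425 = -266899/628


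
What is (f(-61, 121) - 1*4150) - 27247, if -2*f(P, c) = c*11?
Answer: -64125/2 ≈ -32063.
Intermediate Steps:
f(P, c) = -11*c/2 (f(P, c) = -c*11/2 = -11*c/2)
(f(-61, 121) - 1*4150) - 27247 = (-11/2*121 - 1*4150) - 27247 = (-1331/2 - 4150) - 27247 = -9631/2 - 27247 = -64125/2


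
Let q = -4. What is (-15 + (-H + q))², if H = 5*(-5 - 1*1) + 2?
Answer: 81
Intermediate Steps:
H = -28 (H = 5*(-5 - 1) + 2 = 5*(-6) + 2 = -30 + 2 = -28)
(-15 + (-H + q))² = (-15 + (-1*(-28) - 4))² = (-15 + (28 - 4))² = (-15 + 24)² = 9² = 81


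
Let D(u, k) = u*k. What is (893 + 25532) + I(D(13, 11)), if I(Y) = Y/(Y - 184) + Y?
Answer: 1089145/41 ≈ 26565.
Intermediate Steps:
D(u, k) = k*u
I(Y) = Y + Y/(-184 + Y) (I(Y) = Y/(-184 + Y) + Y = Y + Y/(-184 + Y))
(893 + 25532) + I(D(13, 11)) = (893 + 25532) + (11*13)*(-183 + 11*13)/(-184 + 11*13) = 26425 + 143*(-183 + 143)/(-184 + 143) = 26425 + 143*(-40)/(-41) = 26425 + 143*(-1/41)*(-40) = 26425 + 5720/41 = 1089145/41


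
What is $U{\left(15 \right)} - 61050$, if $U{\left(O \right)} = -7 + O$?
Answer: $-61042$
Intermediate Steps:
$U{\left(15 \right)} - 61050 = \left(-7 + 15\right) - 61050 = 8 - 61050 = -61042$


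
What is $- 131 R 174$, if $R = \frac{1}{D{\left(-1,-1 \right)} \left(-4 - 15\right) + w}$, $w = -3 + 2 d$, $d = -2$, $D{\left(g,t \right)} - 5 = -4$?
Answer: $\frac{11397}{13} \approx 876.69$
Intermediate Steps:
$D{\left(g,t \right)} = 1$ ($D{\left(g,t \right)} = 5 - 4 = 1$)
$w = -7$ ($w = -3 + 2 \left(-2\right) = -3 - 4 = -7$)
$R = - \frac{1}{26}$ ($R = \frac{1}{1 \left(-4 - 15\right) - 7} = \frac{1}{1 \left(-19\right) - 7} = \frac{1}{-19 - 7} = \frac{1}{-26} = - \frac{1}{26} \approx -0.038462$)
$- 131 R 174 = \left(-131\right) \left(- \frac{1}{26}\right) 174 = \frac{131}{26} \cdot 174 = \frac{11397}{13}$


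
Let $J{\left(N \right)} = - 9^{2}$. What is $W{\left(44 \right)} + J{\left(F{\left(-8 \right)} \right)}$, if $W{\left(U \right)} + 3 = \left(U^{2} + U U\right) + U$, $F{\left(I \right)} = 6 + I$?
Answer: $3832$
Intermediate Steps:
$W{\left(U \right)} = -3 + U + 2 U^{2}$ ($W{\left(U \right)} = -3 + \left(\left(U^{2} + U U\right) + U\right) = -3 + \left(\left(U^{2} + U^{2}\right) + U\right) = -3 + \left(2 U^{2} + U\right) = -3 + \left(U + 2 U^{2}\right) = -3 + U + 2 U^{2}$)
$J{\left(N \right)} = -81$ ($J{\left(N \right)} = \left(-1\right) 81 = -81$)
$W{\left(44 \right)} + J{\left(F{\left(-8 \right)} \right)} = \left(-3 + 44 + 2 \cdot 44^{2}\right) - 81 = \left(-3 + 44 + 2 \cdot 1936\right) - 81 = \left(-3 + 44 + 3872\right) - 81 = 3913 - 81 = 3832$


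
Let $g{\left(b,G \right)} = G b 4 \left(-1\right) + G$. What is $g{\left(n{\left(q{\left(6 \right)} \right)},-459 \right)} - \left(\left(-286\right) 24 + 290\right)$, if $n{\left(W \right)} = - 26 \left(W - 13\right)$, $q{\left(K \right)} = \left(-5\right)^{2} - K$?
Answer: $-280301$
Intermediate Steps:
$q{\left(K \right)} = 25 - K$
$n{\left(W \right)} = 338 - 26 W$ ($n{\left(W \right)} = - 26 \left(-13 + W\right) = 338 - 26 W$)
$g{\left(b,G \right)} = G - 4 G b$ ($g{\left(b,G \right)} = 4 G b \left(-1\right) + G = - 4 G b + G = G - 4 G b$)
$g{\left(n{\left(q{\left(6 \right)} \right)},-459 \right)} - \left(\left(-286\right) 24 + 290\right) = - 459 \left(1 - 4 \left(338 - 26 \left(25 - 6\right)\right)\right) - \left(\left(-286\right) 24 + 290\right) = - 459 \left(1 - 4 \left(338 - 26 \left(25 - 6\right)\right)\right) - \left(-6864 + 290\right) = - 459 \left(1 - 4 \left(338 - 494\right)\right) - -6574 = - 459 \left(1 - 4 \left(338 - 494\right)\right) + 6574 = - 459 \left(1 - -624\right) + 6574 = - 459 \left(1 + 624\right) + 6574 = \left(-459\right) 625 + 6574 = -286875 + 6574 = -280301$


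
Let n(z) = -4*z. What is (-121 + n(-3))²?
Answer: 11881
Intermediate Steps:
(-121 + n(-3))² = (-121 - 4*(-3))² = (-121 + 12)² = (-109)² = 11881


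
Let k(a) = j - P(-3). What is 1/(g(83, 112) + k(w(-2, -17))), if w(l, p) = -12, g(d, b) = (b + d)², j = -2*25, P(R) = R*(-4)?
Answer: 1/37963 ≈ 2.6341e-5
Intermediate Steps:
P(R) = -4*R
j = -50
k(a) = -62 (k(a) = -50 - (-4)*(-3) = -50 - 1*12 = -50 - 12 = -62)
1/(g(83, 112) + k(w(-2, -17))) = 1/((112 + 83)² - 62) = 1/(195² - 62) = 1/(38025 - 62) = 1/37963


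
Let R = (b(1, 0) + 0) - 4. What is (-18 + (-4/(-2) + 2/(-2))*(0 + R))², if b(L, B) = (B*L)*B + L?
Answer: 441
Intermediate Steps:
b(L, B) = L + L*B² (b(L, B) = L*B² + L = L + L*B²)
R = -3 (R = (1*(1 + 0²) + 0) - 4 = (1*(1 + 0) + 0) - 4 = (1*1 + 0) - 4 = (1 + 0) - 4 = 1 - 4 = -3)
(-18 + (-4/(-2) + 2/(-2))*(0 + R))² = (-18 + (-4/(-2) + 2/(-2))*(0 - 3))² = (-18 + (-4*(-½) + 2*(-½))*(-3))² = (-18 + (2 - 1)*(-3))² = (-18 + 1*(-3))² = (-18 - 3)² = (-21)² = 441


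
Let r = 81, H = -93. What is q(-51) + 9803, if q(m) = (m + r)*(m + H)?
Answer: 5483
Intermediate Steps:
q(m) = (-93 + m)*(81 + m) (q(m) = (m + 81)*(m - 93) = (81 + m)*(-93 + m) = (-93 + m)*(81 + m))
q(-51) + 9803 = (-7533 + (-51)² - 12*(-51)) + 9803 = (-7533 + 2601 + 612) + 9803 = -4320 + 9803 = 5483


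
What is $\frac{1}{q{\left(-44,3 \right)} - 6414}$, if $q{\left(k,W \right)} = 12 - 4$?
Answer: $- \frac{1}{6406} \approx -0.0001561$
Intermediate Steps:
$q{\left(k,W \right)} = 8$
$\frac{1}{q{\left(-44,3 \right)} - 6414} = \frac{1}{8 - 6414} = \frac{1}{-6406} = - \frac{1}{6406}$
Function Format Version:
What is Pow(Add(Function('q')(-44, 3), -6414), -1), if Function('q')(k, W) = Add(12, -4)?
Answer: Rational(-1, 6406) ≈ -0.00015610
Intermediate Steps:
Function('q')(k, W) = 8
Pow(Add(Function('q')(-44, 3), -6414), -1) = Pow(Add(8, -6414), -1) = Pow(-6406, -1) = Rational(-1, 6406)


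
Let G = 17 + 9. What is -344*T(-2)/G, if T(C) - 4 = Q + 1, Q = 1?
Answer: -1032/13 ≈ -79.385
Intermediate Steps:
G = 26
T(C) = 6 (T(C) = 4 + (1 + 1) = 4 + 2 = 6)
-344*T(-2)/G = -2064/26 = -344*3/13 = -1032/13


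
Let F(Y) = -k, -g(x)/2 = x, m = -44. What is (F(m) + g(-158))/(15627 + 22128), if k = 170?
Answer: 146/37755 ≈ 0.0038670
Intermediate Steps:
g(x) = -2*x
F(Y) = -170 (F(Y) = -1*170 = -170)
(F(m) + g(-158))/(15627 + 22128) = (-170 - 2*(-158))/(15627 + 22128) = (-170 + 316)/37755 = 146*(1/37755) = 146/37755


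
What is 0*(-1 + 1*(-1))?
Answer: 0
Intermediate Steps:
0*(-1 + 1*(-1)) = 0*(-1 - 1) = 0*(-2) = 0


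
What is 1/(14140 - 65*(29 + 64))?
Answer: 1/8095 ≈ 0.00012353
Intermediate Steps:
1/(14140 - 65*(29 + 64)) = 1/(14140 - 65*93) = 1/(14140 - 6045) = 1/8095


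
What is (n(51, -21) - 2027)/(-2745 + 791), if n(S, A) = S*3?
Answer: 937/977 ≈ 0.95906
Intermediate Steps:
n(S, A) = 3*S
(n(51, -21) - 2027)/(-2745 + 791) = (3*51 - 2027)/(-2745 + 791) = (153 - 2027)/(-1954) = -1874*(-1/1954) = 937/977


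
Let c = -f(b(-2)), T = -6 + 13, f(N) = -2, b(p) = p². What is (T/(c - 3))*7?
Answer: -49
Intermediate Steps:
T = 7
c = 2 (c = -1*(-2) = 2)
(T/(c - 3))*7 = (7/(2 - 3))*7 = (7/(-1))*7 = -1*7*7 = -7*7 = -49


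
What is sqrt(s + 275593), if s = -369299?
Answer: I*sqrt(93706) ≈ 306.11*I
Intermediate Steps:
sqrt(s + 275593) = sqrt(-369299 + 275593) = sqrt(-93706) = I*sqrt(93706)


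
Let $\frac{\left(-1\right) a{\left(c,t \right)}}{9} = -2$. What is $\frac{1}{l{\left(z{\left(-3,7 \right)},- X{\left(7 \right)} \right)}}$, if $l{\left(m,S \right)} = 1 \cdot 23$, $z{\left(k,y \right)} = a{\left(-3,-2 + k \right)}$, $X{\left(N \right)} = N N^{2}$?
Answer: $\frac{1}{23} \approx 0.043478$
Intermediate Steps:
$a{\left(c,t \right)} = 18$ ($a{\left(c,t \right)} = \left(-9\right) \left(-2\right) = 18$)
$X{\left(N \right)} = N^{3}$
$z{\left(k,y \right)} = 18$
$l{\left(m,S \right)} = 23$
$\frac{1}{l{\left(z{\left(-3,7 \right)},- X{\left(7 \right)} \right)}} = \frac{1}{23}$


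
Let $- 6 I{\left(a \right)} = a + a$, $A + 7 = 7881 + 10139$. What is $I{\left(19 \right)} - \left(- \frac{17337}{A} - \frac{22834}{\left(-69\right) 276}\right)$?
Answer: $- \frac{1126863485}{171519786} \approx -6.5699$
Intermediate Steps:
$A = 18013$ ($A = -7 + \left(7881 + 10139\right) = -7 + 18020 = 18013$)
$I{\left(a \right)} = - \frac{a}{3}$ ($I{\left(a \right)} = - \frac{a + a}{6} = - \frac{2 a}{6} = - \frac{a}{3}$)
$I{\left(19 \right)} - \left(- \frac{17337}{A} - \frac{22834}{\left(-69\right) 276}\right) = \left(- \frac{1}{3}\right) 19 - \left(- \frac{17337}{18013} - \frac{22834}{\left(-69\right) 276}\right) = - \frac{19}{3} - \left(\left(-17337\right) \frac{1}{18013} - \frac{22834}{-19044}\right) = - \frac{19}{3} - \left(- \frac{17337}{18013} - - \frac{11417}{9522}\right) = - \frac{19}{3} - \left(- \frac{17337}{18013} + \frac{11417}{9522}\right) = - \frac{19}{3} - \frac{40571507}{171519786} = - \frac{1126863485}{171519786}$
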